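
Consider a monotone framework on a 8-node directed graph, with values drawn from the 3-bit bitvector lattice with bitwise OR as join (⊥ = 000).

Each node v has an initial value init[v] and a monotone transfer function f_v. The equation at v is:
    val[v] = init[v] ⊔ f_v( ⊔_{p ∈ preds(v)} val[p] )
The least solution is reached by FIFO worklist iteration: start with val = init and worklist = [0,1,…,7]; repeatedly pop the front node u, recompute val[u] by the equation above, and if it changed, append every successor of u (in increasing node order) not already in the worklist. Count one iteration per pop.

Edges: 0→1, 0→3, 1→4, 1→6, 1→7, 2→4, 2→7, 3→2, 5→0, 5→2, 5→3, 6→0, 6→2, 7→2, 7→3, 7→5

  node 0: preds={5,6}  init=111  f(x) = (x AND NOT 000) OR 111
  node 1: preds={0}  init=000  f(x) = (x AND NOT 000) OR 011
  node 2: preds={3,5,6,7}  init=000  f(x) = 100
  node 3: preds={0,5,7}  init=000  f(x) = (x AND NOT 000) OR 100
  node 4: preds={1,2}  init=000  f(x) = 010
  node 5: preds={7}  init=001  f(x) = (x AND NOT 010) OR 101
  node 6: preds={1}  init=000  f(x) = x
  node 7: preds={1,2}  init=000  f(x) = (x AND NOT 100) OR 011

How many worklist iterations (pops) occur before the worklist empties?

12

Trace (12 dequeues):
  [1] u=0 | in 001 | out 111 | ==
  [2] u=1 | in 111 | out 111 | prev 000 | push {}
  [3] u=2 | in 001 | out 100 | prev 000 | push {}
  [4] u=3 | in 111 | out 111 | prev 000 | push {2}
  [5] u=4 | in 111 | out 010 | prev 000 | push {}
  [6] u=5 | in 000 | out 101 | prev 001 | push {0,3}
  [7] u=6 | in 111 | out 111 | prev 000 | push {}
  [8] u=7 | in 111 | out 011 | prev 000 | push {5}
  [9] u=2 | in 111 | out 100 | ==
  [10] u=0 | in 111 | out 111 | ==
  [11] u=3 | in 111 | out 111 | ==
  [12] u=5 | in 011 | out 101 | ==

Converged values:
  [0] 111
  [1] 111
  [2] 100
  [3] 111
  [4] 010
  [5] 101
  [6] 111
  [7] 011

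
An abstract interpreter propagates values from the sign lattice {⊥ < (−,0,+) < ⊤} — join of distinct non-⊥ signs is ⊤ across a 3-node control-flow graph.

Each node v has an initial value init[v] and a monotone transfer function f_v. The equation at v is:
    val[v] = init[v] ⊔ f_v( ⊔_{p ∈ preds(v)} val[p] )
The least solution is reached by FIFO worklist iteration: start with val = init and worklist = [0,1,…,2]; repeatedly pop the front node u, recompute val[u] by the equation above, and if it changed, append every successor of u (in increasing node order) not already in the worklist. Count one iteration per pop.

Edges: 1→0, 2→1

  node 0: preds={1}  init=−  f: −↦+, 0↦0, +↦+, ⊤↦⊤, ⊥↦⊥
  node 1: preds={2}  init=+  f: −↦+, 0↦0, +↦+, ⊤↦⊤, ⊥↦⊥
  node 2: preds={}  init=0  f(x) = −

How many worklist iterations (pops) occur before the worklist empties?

Iteration log — 5 steps:
  step 1. node 0  ⊔preds=+  new=⊤  old=−  +wl: 
  step 2. node 1  ⊔preds=0  new=⊤  old=+  +wl: 0
  step 3. node 2  ⊔preds=⊥  new=⊤  old=0  +wl: 1
  step 4. node 0  ⊔preds=⊤  new=⊤  stable
  step 5. node 1  ⊔preds=⊤  new=⊤  stable

Least fixpoint reached:
  node 0: ⊤
  node 1: ⊤
  node 2: ⊤

5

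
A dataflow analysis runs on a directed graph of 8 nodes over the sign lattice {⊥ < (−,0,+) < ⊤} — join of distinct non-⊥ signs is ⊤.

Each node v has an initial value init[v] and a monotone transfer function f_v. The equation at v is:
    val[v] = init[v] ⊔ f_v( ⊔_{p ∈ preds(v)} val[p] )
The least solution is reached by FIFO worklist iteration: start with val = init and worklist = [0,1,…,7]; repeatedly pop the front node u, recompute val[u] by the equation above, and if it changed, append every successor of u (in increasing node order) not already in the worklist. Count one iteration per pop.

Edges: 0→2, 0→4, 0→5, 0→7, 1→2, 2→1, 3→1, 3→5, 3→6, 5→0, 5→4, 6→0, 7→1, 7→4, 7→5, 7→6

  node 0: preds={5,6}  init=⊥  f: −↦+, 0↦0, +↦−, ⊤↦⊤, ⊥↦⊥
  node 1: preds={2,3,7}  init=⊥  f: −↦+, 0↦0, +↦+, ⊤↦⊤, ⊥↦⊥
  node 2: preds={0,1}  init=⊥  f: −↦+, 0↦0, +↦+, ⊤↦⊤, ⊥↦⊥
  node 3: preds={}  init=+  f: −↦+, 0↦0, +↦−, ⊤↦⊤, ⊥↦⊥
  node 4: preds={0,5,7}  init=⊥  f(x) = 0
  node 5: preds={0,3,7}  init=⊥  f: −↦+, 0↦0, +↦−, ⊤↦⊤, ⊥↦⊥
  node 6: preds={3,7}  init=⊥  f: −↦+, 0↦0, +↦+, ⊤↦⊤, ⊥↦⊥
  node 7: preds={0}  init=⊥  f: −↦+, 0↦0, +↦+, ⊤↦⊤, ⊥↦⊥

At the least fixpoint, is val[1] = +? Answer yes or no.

Worklist (21 pops):
  #1 pop 0: in=⊥ → ⊥ (no change)
  #2 pop 1: in=+ → + (was ⊥); enqueue []
  #3 pop 2: in=+ → + (was ⊥); enqueue [1]
  #4 pop 3: in=⊥ → + (no change)
  #5 pop 4: in=⊥ → 0 (was ⊥); enqueue []
  #6 pop 5: in=+ → − (was ⊥); enqueue [0,4]
  #7 pop 6: in=+ → + (was ⊥); enqueue []
  #8 pop 7: in=⊥ → ⊥ (no change)
  #9 pop 1: in=+ → + (no change)
  #10 pop 0: in=⊤ → ⊤ (was ⊥); enqueue [2,5,7]
  #11 pop 4: in=⊤ → 0 (no change)
  #12 pop 2: in=⊤ → ⊤ (was +); enqueue [1]
  #13 pop 5: in=⊤ → ⊤ (was −); enqueue [0,4]
  #14 pop 7: in=⊤ → ⊤ (was ⊥); enqueue [5,6]
  #15 pop 1: in=⊤ → ⊤ (was +); enqueue [2]
  #16 pop 0: in=⊤ → ⊤ (no change)
  #17 pop 4: in=⊤ → 0 (no change)
  #18 pop 5: in=⊤ → ⊤ (no change)
  #19 pop 6: in=⊤ → ⊤ (was +); enqueue [0]
  #20 pop 2: in=⊤ → ⊤ (no change)
  #21 pop 0: in=⊤ → ⊤ (no change)

Fixpoint:
  val[0] = ⊤
  val[1] = ⊤
  val[2] = ⊤
  val[3] = +
  val[4] = 0
  val[5] = ⊤
  val[6] = ⊤
  val[7] = ⊤

no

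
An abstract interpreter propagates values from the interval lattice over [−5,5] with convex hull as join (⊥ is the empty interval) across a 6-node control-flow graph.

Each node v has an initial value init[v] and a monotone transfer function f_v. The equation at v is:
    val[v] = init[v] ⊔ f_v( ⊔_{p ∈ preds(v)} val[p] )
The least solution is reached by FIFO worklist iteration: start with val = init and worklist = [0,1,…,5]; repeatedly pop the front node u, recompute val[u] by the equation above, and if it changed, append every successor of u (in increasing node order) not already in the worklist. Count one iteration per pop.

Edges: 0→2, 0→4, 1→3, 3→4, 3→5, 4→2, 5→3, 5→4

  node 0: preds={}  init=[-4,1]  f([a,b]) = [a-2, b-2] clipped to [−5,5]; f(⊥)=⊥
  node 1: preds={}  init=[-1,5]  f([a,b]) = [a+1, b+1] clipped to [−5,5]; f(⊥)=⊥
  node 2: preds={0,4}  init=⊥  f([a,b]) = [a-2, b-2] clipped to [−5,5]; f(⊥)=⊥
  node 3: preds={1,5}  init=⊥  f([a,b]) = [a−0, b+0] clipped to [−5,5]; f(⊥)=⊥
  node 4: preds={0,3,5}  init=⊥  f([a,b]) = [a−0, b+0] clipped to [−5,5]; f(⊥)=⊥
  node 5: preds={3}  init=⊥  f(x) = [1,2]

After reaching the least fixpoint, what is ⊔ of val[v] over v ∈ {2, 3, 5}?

[-5,5]

Trace (9 dequeues):
  [1] u=0 | in ⊥ | out [-4,1] | ==
  [2] u=1 | in ⊥ | out [-1,5] | ==
  [3] u=2 | in [-4,1] | out [-5,-1] | prev ⊥ | push {}
  [4] u=3 | in [-1,5] | out [-1,5] | prev ⊥ | push {}
  [5] u=4 | in [-4,5] | out [-4,5] | prev ⊥ | push {2}
  [6] u=5 | in [-1,5] | out [1,2] | prev ⊥ | push {3,4}
  [7] u=2 | in [-4,5] | out [-5,3] | prev [-5,-1] | push {}
  [8] u=3 | in [-1,5] | out [-1,5] | ==
  [9] u=4 | in [-4,5] | out [-4,5] | ==

Converged values:
  [0] [-4,1]
  [1] [-1,5]
  [2] [-5,3]
  [3] [-1,5]
  [4] [-4,5]
  [5] [1,2]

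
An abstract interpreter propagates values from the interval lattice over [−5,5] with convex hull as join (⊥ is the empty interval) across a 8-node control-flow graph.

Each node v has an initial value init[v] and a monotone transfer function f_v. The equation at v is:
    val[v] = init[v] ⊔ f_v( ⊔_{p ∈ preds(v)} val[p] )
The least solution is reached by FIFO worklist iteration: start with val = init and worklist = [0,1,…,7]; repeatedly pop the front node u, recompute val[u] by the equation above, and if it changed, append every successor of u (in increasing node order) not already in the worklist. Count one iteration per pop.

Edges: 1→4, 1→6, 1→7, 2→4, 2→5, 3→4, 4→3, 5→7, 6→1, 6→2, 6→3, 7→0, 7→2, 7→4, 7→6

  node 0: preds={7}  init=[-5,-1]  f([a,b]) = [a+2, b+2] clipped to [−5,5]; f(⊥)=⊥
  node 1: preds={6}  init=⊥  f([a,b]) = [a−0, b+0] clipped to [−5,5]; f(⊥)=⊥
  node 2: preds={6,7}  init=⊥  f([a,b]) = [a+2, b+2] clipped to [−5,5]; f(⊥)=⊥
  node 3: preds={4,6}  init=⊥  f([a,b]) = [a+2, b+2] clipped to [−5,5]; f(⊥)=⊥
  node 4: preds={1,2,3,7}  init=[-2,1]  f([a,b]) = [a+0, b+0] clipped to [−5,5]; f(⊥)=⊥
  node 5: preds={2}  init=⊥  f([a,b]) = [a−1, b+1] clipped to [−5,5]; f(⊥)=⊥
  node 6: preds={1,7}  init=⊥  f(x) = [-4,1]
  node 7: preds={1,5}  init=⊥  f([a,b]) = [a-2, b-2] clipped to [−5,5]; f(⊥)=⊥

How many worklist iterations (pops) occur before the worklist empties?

35

Worklist (35 pops):
  #1 pop 0: in=⊥ → [-5,-1] (no change)
  #2 pop 1: in=⊥ → ⊥ (no change)
  #3 pop 2: in=⊥ → ⊥ (no change)
  #4 pop 3: in=[-2,1] → [0,3] (was ⊥); enqueue []
  #5 pop 4: in=[0,3] → [-2,3] (was [-2,1]); enqueue [3]
  #6 pop 5: in=⊥ → ⊥ (no change)
  #7 pop 6: in=⊥ → [-4,1] (was ⊥); enqueue [1,2]
  #8 pop 7: in=⊥ → ⊥ (no change)
  #9 pop 3: in=[-4,3] → [-2,5] (was [0,3]); enqueue [4]
  #10 pop 1: in=[-4,1] → [-4,1] (was ⊥); enqueue [6,7]
  #11 pop 2: in=[-4,1] → [-2,3] (was ⊥); enqueue [5]
  #12 pop 4: in=[-4,5] → [-4,5] (was [-2,3]); enqueue [3]
  #13 pop 6: in=[-4,1] → [-4,1] (no change)
  #14 pop 7: in=[-4,1] → [-5,-1] (was ⊥); enqueue [0,2,4,6]
  #15 pop 5: in=[-2,3] → [-3,4] (was ⊥); enqueue [7]
  #16 pop 3: in=[-4,5] → [-2,5] (no change)
  #17 pop 0: in=[-5,-1] → [-5,1] (was [-5,-1]); enqueue []
  #18 pop 2: in=[-5,1] → [-3,3] (was [-2,3]); enqueue [5]
  #19 pop 4: in=[-5,5] → [-5,5] (was [-4,5]); enqueue [3]
  #20 pop 6: in=[-5,1] → [-4,1] (no change)
  #21 pop 7: in=[-4,4] → [-5,2] (was [-5,-1]); enqueue [0,2,4,6]
  #22 pop 5: in=[-3,3] → [-4,4] (was [-3,4]); enqueue [7]
  #23 pop 3: in=[-5,5] → [-3,5] (was [-2,5]); enqueue []
  #24 pop 0: in=[-5,2] → [-5,4] (was [-5,1]); enqueue []
  #25 pop 2: in=[-5,2] → [-3,4] (was [-3,3]); enqueue [5]
  #26 pop 4: in=[-5,5] → [-5,5] (no change)
  #27 pop 6: in=[-5,2] → [-4,1] (no change)
  #28 pop 7: in=[-4,4] → [-5,2] (no change)
  #29 pop 5: in=[-3,4] → [-4,5] (was [-4,4]); enqueue [7]
  #30 pop 7: in=[-4,5] → [-5,3] (was [-5,2]); enqueue [0,2,4,6]
  #31 pop 0: in=[-5,3] → [-5,5] (was [-5,4]); enqueue []
  #32 pop 2: in=[-5,3] → [-3,5] (was [-3,4]); enqueue [5]
  #33 pop 4: in=[-5,5] → [-5,5] (no change)
  #34 pop 6: in=[-5,3] → [-4,1] (no change)
  #35 pop 5: in=[-3,5] → [-4,5] (no change)

Fixpoint:
  val[0] = [-5,5]
  val[1] = [-4,1]
  val[2] = [-3,5]
  val[3] = [-3,5]
  val[4] = [-5,5]
  val[5] = [-4,5]
  val[6] = [-4,1]
  val[7] = [-5,3]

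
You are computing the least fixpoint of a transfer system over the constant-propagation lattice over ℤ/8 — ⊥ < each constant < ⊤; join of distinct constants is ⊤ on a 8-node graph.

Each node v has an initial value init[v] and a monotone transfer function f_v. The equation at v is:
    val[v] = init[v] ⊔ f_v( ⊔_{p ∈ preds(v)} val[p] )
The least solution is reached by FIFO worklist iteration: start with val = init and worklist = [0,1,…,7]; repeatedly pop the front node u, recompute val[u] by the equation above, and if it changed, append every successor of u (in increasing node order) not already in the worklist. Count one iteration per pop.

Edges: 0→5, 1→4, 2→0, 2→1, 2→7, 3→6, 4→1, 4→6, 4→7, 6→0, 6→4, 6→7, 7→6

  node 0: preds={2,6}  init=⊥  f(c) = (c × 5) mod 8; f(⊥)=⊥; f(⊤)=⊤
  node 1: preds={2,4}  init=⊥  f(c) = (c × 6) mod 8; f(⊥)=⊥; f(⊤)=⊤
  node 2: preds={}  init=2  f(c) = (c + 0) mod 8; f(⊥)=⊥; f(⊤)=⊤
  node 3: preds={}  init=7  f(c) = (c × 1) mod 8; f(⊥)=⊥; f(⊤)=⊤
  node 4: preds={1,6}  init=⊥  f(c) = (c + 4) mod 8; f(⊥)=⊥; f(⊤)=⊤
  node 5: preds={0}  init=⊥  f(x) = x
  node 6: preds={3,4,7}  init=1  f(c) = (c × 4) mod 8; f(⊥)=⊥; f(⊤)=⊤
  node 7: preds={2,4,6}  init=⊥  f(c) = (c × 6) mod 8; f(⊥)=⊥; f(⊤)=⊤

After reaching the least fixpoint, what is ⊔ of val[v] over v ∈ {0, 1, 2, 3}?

⊤

Trace (12 dequeues):
  [1] u=0 | in ⊤ | out ⊤ | prev ⊥ | push {}
  [2] u=1 | in 2 | out 4 | prev ⊥ | push {}
  [3] u=2 | in ⊥ | out 2 | ==
  [4] u=3 | in ⊥ | out 7 | ==
  [5] u=4 | in ⊤ | out ⊤ | prev ⊥ | push {1}
  [6] u=5 | in ⊤ | out ⊤ | prev ⊥ | push {}
  [7] u=6 | in ⊤ | out ⊤ | prev 1 | push {0,4}
  [8] u=7 | in ⊤ | out ⊤ | prev ⊥ | push {6}
  [9] u=1 | in ⊤ | out ⊤ | prev 4 | push {}
  [10] u=0 | in ⊤ | out ⊤ | ==
  [11] u=4 | in ⊤ | out ⊤ | ==
  [12] u=6 | in ⊤ | out ⊤ | ==

Converged values:
  [0] ⊤
  [1] ⊤
  [2] 2
  [3] 7
  [4] ⊤
  [5] ⊤
  [6] ⊤
  [7] ⊤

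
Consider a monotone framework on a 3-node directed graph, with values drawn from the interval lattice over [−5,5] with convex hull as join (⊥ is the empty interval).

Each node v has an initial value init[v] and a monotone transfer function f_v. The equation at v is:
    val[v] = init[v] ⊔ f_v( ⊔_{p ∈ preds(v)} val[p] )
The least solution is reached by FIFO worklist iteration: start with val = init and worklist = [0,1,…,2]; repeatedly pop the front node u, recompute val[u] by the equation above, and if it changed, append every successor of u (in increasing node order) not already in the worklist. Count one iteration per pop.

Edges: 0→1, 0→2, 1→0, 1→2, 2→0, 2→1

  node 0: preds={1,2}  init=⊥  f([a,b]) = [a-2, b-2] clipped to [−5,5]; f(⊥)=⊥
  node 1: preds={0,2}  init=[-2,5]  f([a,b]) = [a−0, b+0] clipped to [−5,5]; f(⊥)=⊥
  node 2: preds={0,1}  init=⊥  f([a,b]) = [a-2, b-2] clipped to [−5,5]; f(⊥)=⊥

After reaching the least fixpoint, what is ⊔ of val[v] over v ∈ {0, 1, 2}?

[-5,5]

Worklist (7 pops):
  #1 pop 0: in=[-2,5] → [-4,3] (was ⊥); enqueue []
  #2 pop 1: in=[-4,3] → [-4,5] (was [-2,5]); enqueue [0]
  #3 pop 2: in=[-4,5] → [-5,3] (was ⊥); enqueue [1]
  #4 pop 0: in=[-5,5] → [-5,3] (was [-4,3]); enqueue [2]
  #5 pop 1: in=[-5,3] → [-5,5] (was [-4,5]); enqueue [0]
  #6 pop 2: in=[-5,5] → [-5,3] (no change)
  #7 pop 0: in=[-5,5] → [-5,3] (no change)

Fixpoint:
  val[0] = [-5,3]
  val[1] = [-5,5]
  val[2] = [-5,3]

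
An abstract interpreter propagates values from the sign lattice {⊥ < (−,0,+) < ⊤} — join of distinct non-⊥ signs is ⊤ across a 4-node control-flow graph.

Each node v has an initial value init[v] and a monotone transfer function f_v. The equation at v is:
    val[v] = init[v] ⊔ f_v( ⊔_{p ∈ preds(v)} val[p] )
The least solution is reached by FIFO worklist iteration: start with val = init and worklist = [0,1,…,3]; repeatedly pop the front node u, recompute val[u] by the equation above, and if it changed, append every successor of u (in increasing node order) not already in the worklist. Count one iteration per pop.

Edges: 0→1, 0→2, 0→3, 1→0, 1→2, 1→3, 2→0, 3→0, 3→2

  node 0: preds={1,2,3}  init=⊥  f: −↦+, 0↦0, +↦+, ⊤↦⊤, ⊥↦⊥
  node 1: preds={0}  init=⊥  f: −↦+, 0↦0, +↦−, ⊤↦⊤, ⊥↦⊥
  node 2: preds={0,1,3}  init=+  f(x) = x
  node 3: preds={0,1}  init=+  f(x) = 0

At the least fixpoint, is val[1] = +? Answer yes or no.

Iteration log — 10 steps:
  step 1. node 0  ⊔preds=+  new=+  old=⊥  +wl: 
  step 2. node 1  ⊔preds=+  new=−  old=⊥  +wl: 0
  step 3. node 2  ⊔preds=⊤  new=⊤  old=+  +wl: 
  step 4. node 3  ⊔preds=⊤  new=⊤  old=+  +wl: 2
  step 5. node 0  ⊔preds=⊤  new=⊤  old=+  +wl: 1,3
  step 6. node 2  ⊔preds=⊤  new=⊤  stable
  step 7. node 1  ⊔preds=⊤  new=⊤  old=−  +wl: 0,2
  step 8. node 3  ⊔preds=⊤  new=⊤  stable
  step 9. node 0  ⊔preds=⊤  new=⊤  stable
  step 10. node 2  ⊔preds=⊤  new=⊤  stable

Least fixpoint reached:
  node 0: ⊤
  node 1: ⊤
  node 2: ⊤
  node 3: ⊤

no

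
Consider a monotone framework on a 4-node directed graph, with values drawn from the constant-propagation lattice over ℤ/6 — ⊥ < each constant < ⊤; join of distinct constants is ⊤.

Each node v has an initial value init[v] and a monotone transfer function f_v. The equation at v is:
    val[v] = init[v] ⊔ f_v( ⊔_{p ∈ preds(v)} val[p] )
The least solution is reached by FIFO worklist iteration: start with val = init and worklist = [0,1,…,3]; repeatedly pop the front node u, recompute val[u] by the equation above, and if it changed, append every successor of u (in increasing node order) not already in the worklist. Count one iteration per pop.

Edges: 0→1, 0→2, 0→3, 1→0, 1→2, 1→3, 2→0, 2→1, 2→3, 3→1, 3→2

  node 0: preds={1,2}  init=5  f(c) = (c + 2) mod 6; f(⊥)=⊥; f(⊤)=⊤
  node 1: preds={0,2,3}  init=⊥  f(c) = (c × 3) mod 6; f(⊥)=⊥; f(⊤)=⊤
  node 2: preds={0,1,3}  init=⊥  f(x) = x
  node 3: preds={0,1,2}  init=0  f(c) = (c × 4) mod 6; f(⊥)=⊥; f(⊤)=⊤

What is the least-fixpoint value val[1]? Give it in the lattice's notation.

⊤

Iteration log — 8 steps:
  step 1. node 0  ⊔preds=⊥  new=5  stable
  step 2. node 1  ⊔preds=⊤  new=⊤  old=⊥  +wl: 0
  step 3. node 2  ⊔preds=⊤  new=⊤  old=⊥  +wl: 1
  step 4. node 3  ⊔preds=⊤  new=⊤  old=0  +wl: 2
  step 5. node 0  ⊔preds=⊤  new=⊤  old=5  +wl: 3
  step 6. node 1  ⊔preds=⊤  new=⊤  stable
  step 7. node 2  ⊔preds=⊤  new=⊤  stable
  step 8. node 3  ⊔preds=⊤  new=⊤  stable

Least fixpoint reached:
  node 0: ⊤
  node 1: ⊤
  node 2: ⊤
  node 3: ⊤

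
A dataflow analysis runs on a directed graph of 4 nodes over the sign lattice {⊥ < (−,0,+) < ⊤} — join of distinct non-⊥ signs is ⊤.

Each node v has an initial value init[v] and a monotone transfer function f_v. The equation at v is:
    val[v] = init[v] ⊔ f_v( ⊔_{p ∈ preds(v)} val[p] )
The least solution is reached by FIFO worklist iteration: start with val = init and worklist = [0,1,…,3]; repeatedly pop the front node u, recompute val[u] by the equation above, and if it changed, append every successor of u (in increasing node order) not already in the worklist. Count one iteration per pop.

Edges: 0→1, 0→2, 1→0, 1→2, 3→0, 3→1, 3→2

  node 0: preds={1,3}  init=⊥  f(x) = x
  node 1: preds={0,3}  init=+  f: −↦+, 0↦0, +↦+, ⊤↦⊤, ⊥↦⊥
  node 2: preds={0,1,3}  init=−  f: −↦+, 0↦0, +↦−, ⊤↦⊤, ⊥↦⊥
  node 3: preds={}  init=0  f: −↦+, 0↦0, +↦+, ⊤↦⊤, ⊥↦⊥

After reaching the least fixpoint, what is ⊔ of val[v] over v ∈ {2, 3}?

Iteration log — 5 steps:
  step 1. node 0  ⊔preds=⊤  new=⊤  old=⊥  +wl: 
  step 2. node 1  ⊔preds=⊤  new=⊤  old=+  +wl: 0
  step 3. node 2  ⊔preds=⊤  new=⊤  old=−  +wl: 
  step 4. node 3  ⊔preds=⊥  new=0  stable
  step 5. node 0  ⊔preds=⊤  new=⊤  stable

Least fixpoint reached:
  node 0: ⊤
  node 1: ⊤
  node 2: ⊤
  node 3: 0

⊤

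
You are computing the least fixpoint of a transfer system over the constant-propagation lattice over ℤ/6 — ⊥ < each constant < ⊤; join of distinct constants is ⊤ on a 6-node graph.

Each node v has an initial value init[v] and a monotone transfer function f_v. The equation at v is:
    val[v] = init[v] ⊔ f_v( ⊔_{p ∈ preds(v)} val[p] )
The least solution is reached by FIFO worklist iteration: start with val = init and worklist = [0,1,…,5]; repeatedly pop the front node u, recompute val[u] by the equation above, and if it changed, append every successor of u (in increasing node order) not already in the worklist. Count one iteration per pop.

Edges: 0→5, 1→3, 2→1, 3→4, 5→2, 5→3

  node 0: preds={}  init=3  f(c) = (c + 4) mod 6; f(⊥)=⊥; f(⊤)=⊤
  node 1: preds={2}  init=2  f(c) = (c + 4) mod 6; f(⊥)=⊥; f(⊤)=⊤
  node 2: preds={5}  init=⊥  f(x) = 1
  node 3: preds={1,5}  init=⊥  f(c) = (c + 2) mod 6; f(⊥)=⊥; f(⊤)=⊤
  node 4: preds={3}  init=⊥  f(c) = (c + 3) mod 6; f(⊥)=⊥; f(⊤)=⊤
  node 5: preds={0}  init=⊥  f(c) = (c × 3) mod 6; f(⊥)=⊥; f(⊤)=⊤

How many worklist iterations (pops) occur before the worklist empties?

10

Trace (10 dequeues):
  [1] u=0 | in ⊥ | out 3 | ==
  [2] u=1 | in ⊥ | out 2 | ==
  [3] u=2 | in ⊥ | out 1 | prev ⊥ | push {1}
  [4] u=3 | in 2 | out 4 | prev ⊥ | push {}
  [5] u=4 | in 4 | out 1 | prev ⊥ | push {}
  [6] u=5 | in 3 | out 3 | prev ⊥ | push {2,3}
  [7] u=1 | in 1 | out ⊤ | prev 2 | push {}
  [8] u=2 | in 3 | out 1 | ==
  [9] u=3 | in ⊤ | out ⊤ | prev 4 | push {4}
  [10] u=4 | in ⊤ | out ⊤ | prev 1 | push {}

Converged values:
  [0] 3
  [1] ⊤
  [2] 1
  [3] ⊤
  [4] ⊤
  [5] 3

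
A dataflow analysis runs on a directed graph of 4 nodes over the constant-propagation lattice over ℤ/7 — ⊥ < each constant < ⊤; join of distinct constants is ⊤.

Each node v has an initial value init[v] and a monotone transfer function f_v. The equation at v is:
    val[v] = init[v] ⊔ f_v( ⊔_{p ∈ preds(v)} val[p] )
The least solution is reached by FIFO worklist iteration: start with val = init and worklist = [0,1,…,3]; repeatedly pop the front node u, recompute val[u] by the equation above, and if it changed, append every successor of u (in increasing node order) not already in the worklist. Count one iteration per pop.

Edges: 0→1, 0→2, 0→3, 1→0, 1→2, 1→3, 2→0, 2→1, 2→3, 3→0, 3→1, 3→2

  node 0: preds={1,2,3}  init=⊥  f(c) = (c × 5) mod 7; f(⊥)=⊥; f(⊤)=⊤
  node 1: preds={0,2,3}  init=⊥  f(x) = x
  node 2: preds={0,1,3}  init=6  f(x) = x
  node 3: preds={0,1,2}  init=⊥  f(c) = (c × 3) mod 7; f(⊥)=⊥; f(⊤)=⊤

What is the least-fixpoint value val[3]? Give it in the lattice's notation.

⊤

Worklist (8 pops):
  #1 pop 0: in=6 → 2 (was ⊥); enqueue []
  #2 pop 1: in=⊤ → ⊤ (was ⊥); enqueue [0]
  #3 pop 2: in=⊤ → ⊤ (was 6); enqueue [1]
  #4 pop 3: in=⊤ → ⊤ (was ⊥); enqueue [2]
  #5 pop 0: in=⊤ → ⊤ (was 2); enqueue [3]
  #6 pop 1: in=⊤ → ⊤ (no change)
  #7 pop 2: in=⊤ → ⊤ (no change)
  #8 pop 3: in=⊤ → ⊤ (no change)

Fixpoint:
  val[0] = ⊤
  val[1] = ⊤
  val[2] = ⊤
  val[3] = ⊤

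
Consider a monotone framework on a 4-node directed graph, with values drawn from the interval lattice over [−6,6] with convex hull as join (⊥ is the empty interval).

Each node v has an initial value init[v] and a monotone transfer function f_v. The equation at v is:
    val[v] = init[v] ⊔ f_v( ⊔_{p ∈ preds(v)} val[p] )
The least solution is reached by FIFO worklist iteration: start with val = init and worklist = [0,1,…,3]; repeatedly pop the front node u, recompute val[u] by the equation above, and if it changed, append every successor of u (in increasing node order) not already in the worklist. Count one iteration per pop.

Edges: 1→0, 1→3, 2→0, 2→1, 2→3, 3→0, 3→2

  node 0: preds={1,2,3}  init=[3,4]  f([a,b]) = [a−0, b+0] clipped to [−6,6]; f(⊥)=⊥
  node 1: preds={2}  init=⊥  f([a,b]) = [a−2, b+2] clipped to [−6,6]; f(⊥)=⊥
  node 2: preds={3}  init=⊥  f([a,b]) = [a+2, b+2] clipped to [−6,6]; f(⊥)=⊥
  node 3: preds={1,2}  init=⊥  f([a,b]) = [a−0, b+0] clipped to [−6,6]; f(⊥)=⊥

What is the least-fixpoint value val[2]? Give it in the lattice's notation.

⊥

Iteration log — 4 steps:
  step 1. node 0  ⊔preds=⊥  new=[3,4]  stable
  step 2. node 1  ⊔preds=⊥  new=⊥  stable
  step 3. node 2  ⊔preds=⊥  new=⊥  stable
  step 4. node 3  ⊔preds=⊥  new=⊥  stable

Least fixpoint reached:
  node 0: [3,4]
  node 1: ⊥
  node 2: ⊥
  node 3: ⊥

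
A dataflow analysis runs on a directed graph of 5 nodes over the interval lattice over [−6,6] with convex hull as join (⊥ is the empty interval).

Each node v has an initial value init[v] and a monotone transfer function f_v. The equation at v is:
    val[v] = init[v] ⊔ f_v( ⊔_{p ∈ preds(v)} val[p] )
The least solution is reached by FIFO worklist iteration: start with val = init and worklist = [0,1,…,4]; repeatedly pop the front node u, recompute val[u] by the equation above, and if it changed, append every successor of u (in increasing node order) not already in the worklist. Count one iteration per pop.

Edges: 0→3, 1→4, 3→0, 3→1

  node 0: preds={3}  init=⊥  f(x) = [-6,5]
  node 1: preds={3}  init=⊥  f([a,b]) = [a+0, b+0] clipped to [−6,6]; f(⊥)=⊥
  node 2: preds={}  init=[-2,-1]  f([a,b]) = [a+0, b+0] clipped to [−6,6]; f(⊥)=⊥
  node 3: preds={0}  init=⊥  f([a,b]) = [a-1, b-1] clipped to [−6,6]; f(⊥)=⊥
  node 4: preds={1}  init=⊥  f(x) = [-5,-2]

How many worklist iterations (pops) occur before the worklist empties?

Iteration log — 8 steps:
  step 1. node 0  ⊔preds=⊥  new=[-6,5]  old=⊥  +wl: 
  step 2. node 1  ⊔preds=⊥  new=⊥  stable
  step 3. node 2  ⊔preds=⊥  new=[-2,-1]  stable
  step 4. node 3  ⊔preds=[-6,5]  new=[-6,4]  old=⊥  +wl: 0,1
  step 5. node 4  ⊔preds=⊥  new=[-5,-2]  old=⊥  +wl: 
  step 6. node 0  ⊔preds=[-6,4]  new=[-6,5]  stable
  step 7. node 1  ⊔preds=[-6,4]  new=[-6,4]  old=⊥  +wl: 4
  step 8. node 4  ⊔preds=[-6,4]  new=[-5,-2]  stable

Least fixpoint reached:
  node 0: [-6,5]
  node 1: [-6,4]
  node 2: [-2,-1]
  node 3: [-6,4]
  node 4: [-5,-2]

8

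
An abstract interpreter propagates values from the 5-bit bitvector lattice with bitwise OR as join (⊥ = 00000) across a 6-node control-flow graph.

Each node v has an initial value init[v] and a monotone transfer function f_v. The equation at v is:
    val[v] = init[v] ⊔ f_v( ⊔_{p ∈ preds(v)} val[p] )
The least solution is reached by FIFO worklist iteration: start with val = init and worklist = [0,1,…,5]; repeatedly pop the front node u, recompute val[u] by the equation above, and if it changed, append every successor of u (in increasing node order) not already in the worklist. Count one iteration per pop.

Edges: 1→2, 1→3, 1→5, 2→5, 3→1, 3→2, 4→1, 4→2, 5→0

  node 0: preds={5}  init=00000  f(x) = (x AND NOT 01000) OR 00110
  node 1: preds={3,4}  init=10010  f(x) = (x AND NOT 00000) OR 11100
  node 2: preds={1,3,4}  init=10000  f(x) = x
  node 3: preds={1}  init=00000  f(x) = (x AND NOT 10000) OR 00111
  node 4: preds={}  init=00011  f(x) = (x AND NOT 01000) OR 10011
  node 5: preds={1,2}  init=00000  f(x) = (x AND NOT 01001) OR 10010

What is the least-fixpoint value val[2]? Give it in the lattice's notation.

11111

Iteration log — 9 steps:
  step 1. node 0  ⊔preds=00000  new=00110  old=00000  +wl: 
  step 2. node 1  ⊔preds=00011  new=11111  old=10010  +wl: 
  step 3. node 2  ⊔preds=11111  new=11111  old=10000  +wl: 
  step 4. node 3  ⊔preds=11111  new=01111  old=00000  +wl: 1,2
  step 5. node 4  ⊔preds=00000  new=10011  old=00011  +wl: 
  step 6. node 5  ⊔preds=11111  new=10110  old=00000  +wl: 0
  step 7. node 1  ⊔preds=11111  new=11111  stable
  step 8. node 2  ⊔preds=11111  new=11111  stable
  step 9. node 0  ⊔preds=10110  new=10110  old=00110  +wl: 

Least fixpoint reached:
  node 0: 10110
  node 1: 11111
  node 2: 11111
  node 3: 01111
  node 4: 10011
  node 5: 10110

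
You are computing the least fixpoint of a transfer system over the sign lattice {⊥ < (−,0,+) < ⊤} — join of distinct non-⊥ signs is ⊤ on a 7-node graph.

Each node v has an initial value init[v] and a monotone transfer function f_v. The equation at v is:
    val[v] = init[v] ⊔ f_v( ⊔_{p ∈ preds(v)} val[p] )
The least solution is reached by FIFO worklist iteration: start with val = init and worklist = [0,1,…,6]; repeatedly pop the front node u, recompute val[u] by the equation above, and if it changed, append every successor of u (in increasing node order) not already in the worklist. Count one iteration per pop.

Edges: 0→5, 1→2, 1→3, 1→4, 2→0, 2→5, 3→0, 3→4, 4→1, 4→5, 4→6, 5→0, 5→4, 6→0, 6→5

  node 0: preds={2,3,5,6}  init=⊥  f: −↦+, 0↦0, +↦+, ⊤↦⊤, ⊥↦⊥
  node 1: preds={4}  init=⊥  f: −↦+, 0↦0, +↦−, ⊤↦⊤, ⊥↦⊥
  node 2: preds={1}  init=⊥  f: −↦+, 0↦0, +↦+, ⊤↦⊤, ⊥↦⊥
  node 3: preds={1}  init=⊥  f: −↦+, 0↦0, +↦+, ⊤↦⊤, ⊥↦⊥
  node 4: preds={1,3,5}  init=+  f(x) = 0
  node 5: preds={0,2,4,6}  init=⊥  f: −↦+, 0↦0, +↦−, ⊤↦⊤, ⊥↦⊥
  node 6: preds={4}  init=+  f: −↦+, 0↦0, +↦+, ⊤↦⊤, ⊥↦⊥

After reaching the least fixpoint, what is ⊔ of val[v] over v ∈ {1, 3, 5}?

⊤

Trace (16 dequeues):
  [1] u=0 | in + | out + | prev ⊥ | push {}
  [2] u=1 | in + | out − | prev ⊥ | push {}
  [3] u=2 | in − | out + | prev ⊥ | push {0}
  [4] u=3 | in − | out + | prev ⊥ | push {}
  [5] u=4 | in ⊤ | out ⊤ | prev + | push {1}
  [6] u=5 | in ⊤ | out ⊤ | prev ⊥ | push {4}
  [7] u=6 | in ⊤ | out ⊤ | prev + | push {5}
  [8] u=0 | in ⊤ | out ⊤ | prev + | push {}
  [9] u=1 | in ⊤ | out ⊤ | prev − | push {2,3}
  [10] u=4 | in ⊤ | out ⊤ | ==
  [11] u=5 | in ⊤ | out ⊤ | ==
  [12] u=2 | in ⊤ | out ⊤ | prev + | push {0,5}
  [13] u=3 | in ⊤ | out ⊤ | prev + | push {4}
  [14] u=0 | in ⊤ | out ⊤ | ==
  [15] u=5 | in ⊤ | out ⊤ | ==
  [16] u=4 | in ⊤ | out ⊤ | ==

Converged values:
  [0] ⊤
  [1] ⊤
  [2] ⊤
  [3] ⊤
  [4] ⊤
  [5] ⊤
  [6] ⊤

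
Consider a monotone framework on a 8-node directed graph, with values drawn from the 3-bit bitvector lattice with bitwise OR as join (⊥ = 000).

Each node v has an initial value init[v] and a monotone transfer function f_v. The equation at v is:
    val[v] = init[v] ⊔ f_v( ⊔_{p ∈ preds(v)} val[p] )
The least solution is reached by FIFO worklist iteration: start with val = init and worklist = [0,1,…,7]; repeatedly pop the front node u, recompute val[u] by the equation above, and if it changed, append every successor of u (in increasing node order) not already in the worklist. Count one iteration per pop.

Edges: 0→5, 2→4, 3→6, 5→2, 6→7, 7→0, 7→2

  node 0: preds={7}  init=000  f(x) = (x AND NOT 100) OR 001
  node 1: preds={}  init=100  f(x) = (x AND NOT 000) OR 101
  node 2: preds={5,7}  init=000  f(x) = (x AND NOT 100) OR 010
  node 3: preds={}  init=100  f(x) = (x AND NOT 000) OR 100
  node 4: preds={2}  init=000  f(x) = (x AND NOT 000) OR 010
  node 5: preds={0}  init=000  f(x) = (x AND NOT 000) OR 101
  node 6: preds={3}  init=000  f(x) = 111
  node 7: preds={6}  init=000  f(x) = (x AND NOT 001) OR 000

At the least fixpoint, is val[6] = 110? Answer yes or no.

Worklist (13 pops):
  #1 pop 0: in=000 → 001 (was 000); enqueue []
  #2 pop 1: in=000 → 101 (was 100); enqueue []
  #3 pop 2: in=000 → 010 (was 000); enqueue []
  #4 pop 3: in=000 → 100 (no change)
  #5 pop 4: in=010 → 010 (was 000); enqueue []
  #6 pop 5: in=001 → 101 (was 000); enqueue [2]
  #7 pop 6: in=100 → 111 (was 000); enqueue []
  #8 pop 7: in=111 → 110 (was 000); enqueue [0]
  #9 pop 2: in=111 → 011 (was 010); enqueue [4]
  #10 pop 0: in=110 → 011 (was 001); enqueue [5]
  #11 pop 4: in=011 → 011 (was 010); enqueue []
  #12 pop 5: in=011 → 111 (was 101); enqueue [2]
  #13 pop 2: in=111 → 011 (no change)

Fixpoint:
  val[0] = 011
  val[1] = 101
  val[2] = 011
  val[3] = 100
  val[4] = 011
  val[5] = 111
  val[6] = 111
  val[7] = 110

no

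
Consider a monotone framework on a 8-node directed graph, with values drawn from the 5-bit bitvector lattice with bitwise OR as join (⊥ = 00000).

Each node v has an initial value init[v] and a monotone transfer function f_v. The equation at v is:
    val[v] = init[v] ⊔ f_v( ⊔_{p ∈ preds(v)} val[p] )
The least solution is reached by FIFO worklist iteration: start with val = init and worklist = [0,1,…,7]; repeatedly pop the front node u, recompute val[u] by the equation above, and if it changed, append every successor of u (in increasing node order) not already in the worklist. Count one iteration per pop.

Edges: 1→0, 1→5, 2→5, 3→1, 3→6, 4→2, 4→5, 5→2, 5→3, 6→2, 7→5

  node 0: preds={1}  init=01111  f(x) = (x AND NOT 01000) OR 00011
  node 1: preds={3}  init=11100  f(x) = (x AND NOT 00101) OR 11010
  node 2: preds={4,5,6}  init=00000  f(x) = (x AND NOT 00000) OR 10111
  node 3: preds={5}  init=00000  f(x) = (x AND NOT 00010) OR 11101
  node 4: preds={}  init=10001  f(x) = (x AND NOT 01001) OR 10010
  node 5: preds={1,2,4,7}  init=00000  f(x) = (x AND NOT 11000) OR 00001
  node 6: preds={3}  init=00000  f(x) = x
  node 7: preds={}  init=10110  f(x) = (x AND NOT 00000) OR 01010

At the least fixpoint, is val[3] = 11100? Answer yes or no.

Trace (13 dequeues):
  [1] u=0 | in 11100 | out 11111 | prev 01111 | push {}
  [2] u=1 | in 00000 | out 11110 | prev 11100 | push {0}
  [3] u=2 | in 10001 | out 10111 | prev 00000 | push {}
  [4] u=3 | in 00000 | out 11101 | prev 00000 | push {1}
  [5] u=4 | in 00000 | out 10011 | prev 10001 | push {2}
  [6] u=5 | in 11111 | out 00111 | prev 00000 | push {3}
  [7] u=6 | in 11101 | out 11101 | prev 00000 | push {}
  [8] u=7 | in 00000 | out 11110 | prev 10110 | push {5}
  [9] u=0 | in 11110 | out 11111 | ==
  [10] u=1 | in 11101 | out 11110 | ==
  [11] u=2 | in 11111 | out 11111 | prev 10111 | push {}
  [12] u=3 | in 00111 | out 11101 | ==
  [13] u=5 | in 11111 | out 00111 | ==

Converged values:
  [0] 11111
  [1] 11110
  [2] 11111
  [3] 11101
  [4] 10011
  [5] 00111
  [6] 11101
  [7] 11110

no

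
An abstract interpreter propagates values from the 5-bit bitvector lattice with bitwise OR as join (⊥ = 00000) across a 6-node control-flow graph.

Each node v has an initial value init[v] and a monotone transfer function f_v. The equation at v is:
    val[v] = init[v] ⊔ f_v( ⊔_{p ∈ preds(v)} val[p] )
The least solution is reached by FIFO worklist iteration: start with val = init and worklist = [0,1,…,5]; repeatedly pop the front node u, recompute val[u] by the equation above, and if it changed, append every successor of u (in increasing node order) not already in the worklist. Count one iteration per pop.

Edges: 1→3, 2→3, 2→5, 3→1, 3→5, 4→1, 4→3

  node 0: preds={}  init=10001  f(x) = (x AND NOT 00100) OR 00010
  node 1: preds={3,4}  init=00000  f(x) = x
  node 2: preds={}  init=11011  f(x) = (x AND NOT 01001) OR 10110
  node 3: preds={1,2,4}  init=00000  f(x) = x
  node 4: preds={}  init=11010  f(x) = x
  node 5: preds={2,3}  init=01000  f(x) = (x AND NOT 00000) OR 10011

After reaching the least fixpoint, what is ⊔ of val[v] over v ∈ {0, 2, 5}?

Worklist (8 pops):
  #1 pop 0: in=00000 → 10011 (was 10001); enqueue []
  #2 pop 1: in=11010 → 11010 (was 00000); enqueue []
  #3 pop 2: in=00000 → 11111 (was 11011); enqueue []
  #4 pop 3: in=11111 → 11111 (was 00000); enqueue [1]
  #5 pop 4: in=00000 → 11010 (no change)
  #6 pop 5: in=11111 → 11111 (was 01000); enqueue []
  #7 pop 1: in=11111 → 11111 (was 11010); enqueue [3]
  #8 pop 3: in=11111 → 11111 (no change)

Fixpoint:
  val[0] = 10011
  val[1] = 11111
  val[2] = 11111
  val[3] = 11111
  val[4] = 11010
  val[5] = 11111

11111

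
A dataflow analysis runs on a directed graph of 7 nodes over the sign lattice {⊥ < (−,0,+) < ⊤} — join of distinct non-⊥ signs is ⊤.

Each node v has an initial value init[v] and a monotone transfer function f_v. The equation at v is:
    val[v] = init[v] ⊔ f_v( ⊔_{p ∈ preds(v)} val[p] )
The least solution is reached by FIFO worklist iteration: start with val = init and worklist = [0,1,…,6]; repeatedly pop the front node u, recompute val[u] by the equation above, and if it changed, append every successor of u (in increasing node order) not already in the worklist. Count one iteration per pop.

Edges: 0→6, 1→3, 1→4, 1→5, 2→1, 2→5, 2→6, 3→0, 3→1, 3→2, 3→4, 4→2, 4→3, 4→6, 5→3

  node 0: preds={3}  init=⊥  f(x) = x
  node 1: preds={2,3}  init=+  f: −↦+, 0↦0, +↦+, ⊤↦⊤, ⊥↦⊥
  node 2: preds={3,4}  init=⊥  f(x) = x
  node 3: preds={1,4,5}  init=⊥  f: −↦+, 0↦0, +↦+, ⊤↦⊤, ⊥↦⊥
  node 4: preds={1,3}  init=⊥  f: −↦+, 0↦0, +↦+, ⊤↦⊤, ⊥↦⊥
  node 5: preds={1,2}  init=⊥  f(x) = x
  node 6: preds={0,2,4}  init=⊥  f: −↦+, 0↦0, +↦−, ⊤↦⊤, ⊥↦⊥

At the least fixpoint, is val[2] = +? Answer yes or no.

yes

Worklist (14 pops):
  #1 pop 0: in=⊥ → ⊥ (no change)
  #2 pop 1: in=⊥ → + (no change)
  #3 pop 2: in=⊥ → ⊥ (no change)
  #4 pop 3: in=+ → + (was ⊥); enqueue [0,1,2]
  #5 pop 4: in=+ → + (was ⊥); enqueue [3]
  #6 pop 5: in=+ → + (was ⊥); enqueue []
  #7 pop 6: in=+ → − (was ⊥); enqueue []
  #8 pop 0: in=+ → + (was ⊥); enqueue [6]
  #9 pop 1: in=+ → + (no change)
  #10 pop 2: in=+ → + (was ⊥); enqueue [1,5]
  #11 pop 3: in=+ → + (no change)
  #12 pop 6: in=+ → − (no change)
  #13 pop 1: in=+ → + (no change)
  #14 pop 5: in=+ → + (no change)

Fixpoint:
  val[0] = +
  val[1] = +
  val[2] = +
  val[3] = +
  val[4] = +
  val[5] = +
  val[6] = −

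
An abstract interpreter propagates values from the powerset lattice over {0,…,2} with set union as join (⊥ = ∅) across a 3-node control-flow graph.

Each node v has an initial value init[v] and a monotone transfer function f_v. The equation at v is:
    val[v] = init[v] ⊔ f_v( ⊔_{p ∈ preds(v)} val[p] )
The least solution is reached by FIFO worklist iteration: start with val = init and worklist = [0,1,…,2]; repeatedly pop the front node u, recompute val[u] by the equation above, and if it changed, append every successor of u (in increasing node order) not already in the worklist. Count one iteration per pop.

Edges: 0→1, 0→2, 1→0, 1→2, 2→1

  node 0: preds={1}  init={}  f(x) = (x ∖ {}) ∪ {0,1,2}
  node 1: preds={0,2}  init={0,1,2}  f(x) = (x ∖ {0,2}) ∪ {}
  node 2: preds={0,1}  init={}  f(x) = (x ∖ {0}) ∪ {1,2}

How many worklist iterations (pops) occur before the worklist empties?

Iteration log — 4 steps:
  step 1. node 0  ⊔preds={0,1,2}  new={0,1,2}  old={}  +wl: 
  step 2. node 1  ⊔preds={0,1,2}  new={0,1,2}  stable
  step 3. node 2  ⊔preds={0,1,2}  new={1,2}  old={}  +wl: 1
  step 4. node 1  ⊔preds={0,1,2}  new={0,1,2}  stable

Least fixpoint reached:
  node 0: {0,1,2}
  node 1: {0,1,2}
  node 2: {1,2}

4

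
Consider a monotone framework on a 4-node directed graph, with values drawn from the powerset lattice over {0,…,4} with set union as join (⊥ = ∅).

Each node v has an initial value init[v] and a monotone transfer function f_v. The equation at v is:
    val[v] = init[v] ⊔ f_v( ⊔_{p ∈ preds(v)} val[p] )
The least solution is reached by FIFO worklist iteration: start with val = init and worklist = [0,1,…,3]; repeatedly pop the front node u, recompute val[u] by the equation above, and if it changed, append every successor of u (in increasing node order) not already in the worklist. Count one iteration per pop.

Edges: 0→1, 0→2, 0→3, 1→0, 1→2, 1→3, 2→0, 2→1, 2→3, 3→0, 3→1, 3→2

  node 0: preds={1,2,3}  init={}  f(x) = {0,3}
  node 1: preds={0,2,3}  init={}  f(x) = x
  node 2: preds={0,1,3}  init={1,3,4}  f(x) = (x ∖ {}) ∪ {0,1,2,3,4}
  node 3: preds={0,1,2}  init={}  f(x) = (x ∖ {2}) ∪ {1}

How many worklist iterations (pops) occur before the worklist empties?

Iteration log — 9 steps:
  step 1. node 0  ⊔preds={1,3,4}  new={0,3}  old={}  +wl: 
  step 2. node 1  ⊔preds={0,1,3,4}  new={0,1,3,4}  old={}  +wl: 0
  step 3. node 2  ⊔preds={0,1,3,4}  new={0,1,2,3,4}  old={1,3,4}  +wl: 1
  step 4. node 3  ⊔preds={0,1,2,3,4}  new={0,1,3,4}  old={}  +wl: 2
  step 5. node 0  ⊔preds={0,1,2,3,4}  new={0,3}  stable
  step 6. node 1  ⊔preds={0,1,2,3,4}  new={0,1,2,3,4}  old={0,1,3,4}  +wl: 0,3
  step 7. node 2  ⊔preds={0,1,2,3,4}  new={0,1,2,3,4}  stable
  step 8. node 0  ⊔preds={0,1,2,3,4}  new={0,3}  stable
  step 9. node 3  ⊔preds={0,1,2,3,4}  new={0,1,3,4}  stable

Least fixpoint reached:
  node 0: {0,3}
  node 1: {0,1,2,3,4}
  node 2: {0,1,2,3,4}
  node 3: {0,1,3,4}

9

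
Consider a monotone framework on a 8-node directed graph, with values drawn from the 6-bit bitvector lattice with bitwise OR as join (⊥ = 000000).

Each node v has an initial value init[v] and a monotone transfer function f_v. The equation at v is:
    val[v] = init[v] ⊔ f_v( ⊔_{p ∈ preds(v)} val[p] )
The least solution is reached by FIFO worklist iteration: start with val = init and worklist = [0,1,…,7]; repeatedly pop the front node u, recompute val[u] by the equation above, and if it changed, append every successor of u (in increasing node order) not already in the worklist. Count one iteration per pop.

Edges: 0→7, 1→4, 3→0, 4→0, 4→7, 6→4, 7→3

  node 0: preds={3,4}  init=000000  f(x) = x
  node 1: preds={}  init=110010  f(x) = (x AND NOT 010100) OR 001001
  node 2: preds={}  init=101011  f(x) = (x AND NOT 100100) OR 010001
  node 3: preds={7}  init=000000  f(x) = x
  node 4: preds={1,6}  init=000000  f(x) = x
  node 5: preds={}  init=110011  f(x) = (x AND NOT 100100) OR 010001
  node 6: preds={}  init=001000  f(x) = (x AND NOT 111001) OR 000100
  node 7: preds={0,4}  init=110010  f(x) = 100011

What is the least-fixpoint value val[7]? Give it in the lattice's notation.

110011

Iteration log — 14 steps:
  step 1. node 0  ⊔preds=000000  new=000000  stable
  step 2. node 1  ⊔preds=000000  new=111011  old=110010  +wl: 
  step 3. node 2  ⊔preds=000000  new=111011  old=101011  +wl: 
  step 4. node 3  ⊔preds=110010  new=110010  old=000000  +wl: 0
  step 5. node 4  ⊔preds=111011  new=111011  old=000000  +wl: 
  step 6. node 5  ⊔preds=000000  new=110011  stable
  step 7. node 6  ⊔preds=000000  new=001100  old=001000  +wl: 4
  step 8. node 7  ⊔preds=111011  new=110011  old=110010  +wl: 3
  step 9. node 0  ⊔preds=111011  new=111011  old=000000  +wl: 7
  step 10. node 4  ⊔preds=111111  new=111111  old=111011  +wl: 0
  step 11. node 3  ⊔preds=110011  new=110011  old=110010  +wl: 
  step 12. node 7  ⊔preds=111111  new=110011  stable
  step 13. node 0  ⊔preds=111111  new=111111  old=111011  +wl: 7
  step 14. node 7  ⊔preds=111111  new=110011  stable

Least fixpoint reached:
  node 0: 111111
  node 1: 111011
  node 2: 111011
  node 3: 110011
  node 4: 111111
  node 5: 110011
  node 6: 001100
  node 7: 110011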